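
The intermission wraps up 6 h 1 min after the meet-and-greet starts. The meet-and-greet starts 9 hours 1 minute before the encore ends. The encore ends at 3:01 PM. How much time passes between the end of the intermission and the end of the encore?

180 minutes

The meet-and-greet starts at 3:01 PM − 541 min = 6:00 AM.
The intermission ends at 6:00 AM + 361 min = 12:01 PM.
From 12:01 PM to 3:01 PM is 180 minutes.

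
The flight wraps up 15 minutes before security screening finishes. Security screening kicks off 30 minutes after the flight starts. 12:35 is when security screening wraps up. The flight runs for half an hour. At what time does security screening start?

The flight ends at 12:35 − 15 min = 12:20.
The flight starts at 12:20 − 30 min = 11:50.
Security screening starts at 11:50 + 30 min = 12:20.

12:20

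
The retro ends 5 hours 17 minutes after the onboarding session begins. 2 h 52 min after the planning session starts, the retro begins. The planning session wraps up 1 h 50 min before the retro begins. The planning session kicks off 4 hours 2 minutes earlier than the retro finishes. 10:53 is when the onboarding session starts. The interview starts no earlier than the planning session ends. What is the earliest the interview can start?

The retro ends at 10:53 + 317 min = 16:10.
The planning session starts at 16:10 − 242 min = 12:08.
The retro starts at 12:08 + 172 min = 15:00.
The planning session ends at 15:00 − 110 min = 13:10.
The interview is bounded by the planning session, so the earliest it can start is 13:10.

13:10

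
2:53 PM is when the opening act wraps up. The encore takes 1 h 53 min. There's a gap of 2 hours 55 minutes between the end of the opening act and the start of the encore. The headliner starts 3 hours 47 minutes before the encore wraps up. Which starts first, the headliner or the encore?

the headliner

The encore starts at 2:53 PM + 175 min = 5:48 PM.
The encore ends at 5:48 PM + 113 min = 7:41 PM.
The headliner starts at 7:41 PM − 227 min = 3:54 PM.
The headliner starts at 3:54 PM and the encore starts at 5:48 PM, so the headliner is first.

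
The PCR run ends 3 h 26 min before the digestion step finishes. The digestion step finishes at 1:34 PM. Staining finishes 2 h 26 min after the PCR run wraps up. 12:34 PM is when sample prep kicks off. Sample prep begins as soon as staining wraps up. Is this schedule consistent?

The PCR run ends at 1:34 PM − 206 min = 10:08 AM.
Staining ends at 10:08 AM + 146 min = 12:34 PM.
So sample prep starts at 12:34 PM.
That matches the stated 12:34 PM, so the schedule is consistent.

Yes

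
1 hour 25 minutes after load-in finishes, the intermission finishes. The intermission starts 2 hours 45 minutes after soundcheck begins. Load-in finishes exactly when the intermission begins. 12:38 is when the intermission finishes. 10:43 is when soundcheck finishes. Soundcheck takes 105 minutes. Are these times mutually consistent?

Soundcheck starts at 10:43 − 105 min = 08:58.
The intermission starts at 08:58 + 165 min = 11:43.
So load-in ends at 11:43.
The intermission ends at 11:43 + 85 min = 13:08.
But the intermission is also said to end at 12:38 — a 30-minute conflict.

No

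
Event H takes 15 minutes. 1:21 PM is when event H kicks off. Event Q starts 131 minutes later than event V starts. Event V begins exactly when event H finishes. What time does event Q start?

3:47 PM

Event H ends at 1:21 PM + 15 min = 1:36 PM.
So event V starts at 1:36 PM.
Event Q starts at 1:36 PM + 131 min = 3:47 PM.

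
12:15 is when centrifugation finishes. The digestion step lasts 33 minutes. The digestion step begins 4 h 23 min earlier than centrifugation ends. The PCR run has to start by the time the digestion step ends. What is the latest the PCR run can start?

The digestion step starts at 12:15 − 263 min = 07:52.
The digestion step ends at 07:52 + 33 min = 08:25.
The PCR run is bounded by the digestion step, so the latest it can start is 08:25.

08:25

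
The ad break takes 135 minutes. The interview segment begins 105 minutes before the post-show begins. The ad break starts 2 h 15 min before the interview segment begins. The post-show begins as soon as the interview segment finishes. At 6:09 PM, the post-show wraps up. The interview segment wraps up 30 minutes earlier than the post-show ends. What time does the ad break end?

3:54 PM

The interview segment ends at 6:09 PM − 30 min = 5:39 PM.
So the post-show starts at 5:39 PM.
The interview segment starts at 5:39 PM − 105 min = 3:54 PM.
The ad break starts at 3:54 PM − 135 min = 1:39 PM.
The ad break ends at 1:39 PM + 135 min = 3:54 PM.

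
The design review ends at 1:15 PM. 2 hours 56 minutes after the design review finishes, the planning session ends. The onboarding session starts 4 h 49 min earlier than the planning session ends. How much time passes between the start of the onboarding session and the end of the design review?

113 minutes

The planning session ends at 1:15 PM + 176 min = 4:11 PM.
The onboarding session starts at 4:11 PM − 289 min = 11:22 AM.
From 11:22 AM to 1:15 PM is 113 minutes.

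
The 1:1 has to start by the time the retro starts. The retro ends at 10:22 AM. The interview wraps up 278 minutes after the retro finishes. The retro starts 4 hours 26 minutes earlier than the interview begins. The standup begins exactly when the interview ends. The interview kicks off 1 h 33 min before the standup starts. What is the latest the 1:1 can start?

The interview ends at 10:22 AM + 278 min = 3:00 PM.
So the standup starts at 3:00 PM.
The interview starts at 3:00 PM − 93 min = 1:27 PM.
The retro starts at 1:27 PM − 266 min = 9:01 AM.
The 1:1 is bounded by the retro, so the latest it can start is 9:01 AM.

9:01 AM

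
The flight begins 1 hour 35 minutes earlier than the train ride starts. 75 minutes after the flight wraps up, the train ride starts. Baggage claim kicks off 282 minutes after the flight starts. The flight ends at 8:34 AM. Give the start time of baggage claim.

12:56 PM

The train ride starts at 8:34 AM + 75 min = 9:49 AM.
The flight starts at 9:49 AM − 95 min = 8:14 AM.
Baggage claim starts at 8:14 AM + 282 min = 12:56 PM.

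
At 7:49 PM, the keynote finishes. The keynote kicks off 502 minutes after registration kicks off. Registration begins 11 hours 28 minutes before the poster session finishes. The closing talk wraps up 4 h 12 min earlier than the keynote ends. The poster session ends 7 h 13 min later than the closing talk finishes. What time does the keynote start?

The closing talk ends at 7:49 PM − 252 min = 3:37 PM.
The poster session ends at 3:37 PM + 433 min = 10:50 PM.
Registration starts at 10:50 PM − 688 min = 11:22 AM.
The keynote starts at 11:22 AM + 502 min = 7:44 PM.

7:44 PM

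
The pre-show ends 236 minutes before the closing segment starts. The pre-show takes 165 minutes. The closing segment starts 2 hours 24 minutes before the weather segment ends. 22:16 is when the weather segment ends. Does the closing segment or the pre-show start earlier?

The closing segment starts at 22:16 − 144 min = 19:52.
The pre-show ends at 19:52 − 236 min = 15:56.
The pre-show starts at 15:56 − 165 min = 13:11.
The closing segment starts at 19:52 and the pre-show starts at 13:11, so the pre-show is first.

the pre-show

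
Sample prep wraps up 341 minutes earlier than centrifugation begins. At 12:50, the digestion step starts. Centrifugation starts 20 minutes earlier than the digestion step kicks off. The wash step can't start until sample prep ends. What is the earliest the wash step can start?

06:49

Centrifugation starts at 12:50 − 20 min = 12:30.
Sample prep ends at 12:30 − 341 min = 06:49.
The wash step is bounded by sample prep, so the earliest it can start is 06:49.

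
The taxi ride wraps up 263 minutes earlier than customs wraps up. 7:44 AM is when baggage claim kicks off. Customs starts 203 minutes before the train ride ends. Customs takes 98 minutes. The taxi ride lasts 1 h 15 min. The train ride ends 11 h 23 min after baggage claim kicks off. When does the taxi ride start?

The train ride ends at 7:44 AM + 683 min = 7:07 PM.
Customs starts at 7:07 PM − 203 min = 3:44 PM.
Customs ends at 3:44 PM + 98 min = 5:22 PM.
The taxi ride ends at 5:22 PM − 263 min = 12:59 PM.
The taxi ride starts at 12:59 PM − 75 min = 11:44 AM.

11:44 AM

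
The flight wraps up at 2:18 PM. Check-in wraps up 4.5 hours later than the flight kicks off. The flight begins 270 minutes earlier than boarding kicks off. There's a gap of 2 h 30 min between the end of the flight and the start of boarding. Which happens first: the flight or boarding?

Boarding starts at 2:18 PM + 150 min = 4:48 PM.
The flight starts at 4:48 PM − 270 min = 12:18 PM.
The flight starts at 12:18 PM and boarding starts at 4:48 PM, so the flight is first.

the flight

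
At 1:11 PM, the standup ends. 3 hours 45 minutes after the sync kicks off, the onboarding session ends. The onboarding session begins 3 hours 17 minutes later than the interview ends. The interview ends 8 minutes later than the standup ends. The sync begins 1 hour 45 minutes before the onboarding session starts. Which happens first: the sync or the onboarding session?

the sync

The interview ends at 1:11 PM + 8 min = 1:19 PM.
The onboarding session starts at 1:19 PM + 197 min = 4:36 PM.
The sync starts at 4:36 PM − 105 min = 2:51 PM.
The sync starts at 2:51 PM and the onboarding session starts at 4:36 PM, so the sync is first.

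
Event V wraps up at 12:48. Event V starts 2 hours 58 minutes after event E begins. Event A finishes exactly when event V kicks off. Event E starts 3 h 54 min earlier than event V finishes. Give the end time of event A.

Event E starts at 12:48 − 234 min = 08:54.
Event V starts at 08:54 + 178 min = 11:52.
So event A ends at 11:52.

11:52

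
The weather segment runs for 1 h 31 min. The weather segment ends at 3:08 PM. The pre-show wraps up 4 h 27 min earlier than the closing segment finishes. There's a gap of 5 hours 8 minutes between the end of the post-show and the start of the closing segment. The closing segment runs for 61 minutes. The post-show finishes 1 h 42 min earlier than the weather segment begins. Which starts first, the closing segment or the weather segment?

the weather segment

The weather segment starts at 3:08 PM − 91 min = 1:37 PM.
The post-show ends at 1:37 PM − 102 min = 11:55 AM.
The closing segment starts at 11:55 AM + 308 min = 5:03 PM.
The closing segment starts at 5:03 PM and the weather segment starts at 1:37 PM, so the weather segment is first.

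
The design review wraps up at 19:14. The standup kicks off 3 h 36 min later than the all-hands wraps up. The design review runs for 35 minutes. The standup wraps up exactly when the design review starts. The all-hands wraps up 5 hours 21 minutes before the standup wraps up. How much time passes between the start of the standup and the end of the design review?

The design review starts at 19:14 − 35 min = 18:39.
So the standup ends at 18:39.
The all-hands ends at 18:39 − 321 min = 13:18.
The standup starts at 13:18 + 216 min = 16:54.
From 16:54 to 19:14 is 2 hours 20 minutes.

2 hours 20 minutes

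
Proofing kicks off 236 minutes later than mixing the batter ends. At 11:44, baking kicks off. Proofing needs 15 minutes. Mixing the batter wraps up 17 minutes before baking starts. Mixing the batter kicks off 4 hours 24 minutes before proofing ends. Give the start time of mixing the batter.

11:14

Mixing the batter ends at 11:44 − 17 min = 11:27.
Proofing starts at 11:27 + 236 min = 15:23.
Proofing ends at 15:23 + 15 min = 15:38.
Mixing the batter starts at 15:38 − 264 min = 11:14.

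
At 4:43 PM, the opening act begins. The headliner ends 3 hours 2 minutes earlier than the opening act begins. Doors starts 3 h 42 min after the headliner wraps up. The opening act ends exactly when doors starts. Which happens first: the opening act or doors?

The headliner ends at 4:43 PM − 182 min = 1:41 PM.
Doors starts at 1:41 PM + 222 min = 5:23 PM.
The opening act starts at 4:43 PM and doors starts at 5:23 PM, so the opening act is first.

the opening act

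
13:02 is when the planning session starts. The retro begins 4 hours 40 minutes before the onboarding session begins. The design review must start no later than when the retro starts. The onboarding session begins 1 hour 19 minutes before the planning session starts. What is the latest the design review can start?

07:03

The onboarding session starts at 13:02 − 79 min = 11:43.
The retro starts at 11:43 − 280 min = 07:03.
The design review is bounded by the retro, so the latest it can start is 07:03.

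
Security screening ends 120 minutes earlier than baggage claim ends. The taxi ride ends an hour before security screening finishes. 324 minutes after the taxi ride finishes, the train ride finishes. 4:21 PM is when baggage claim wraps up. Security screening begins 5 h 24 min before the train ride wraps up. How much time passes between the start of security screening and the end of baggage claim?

180 minutes

Security screening ends at 4:21 PM − 120 min = 2:21 PM.
The taxi ride ends at 2:21 PM − 60 min = 1:21 PM.
The train ride ends at 1:21 PM + 324 min = 6:45 PM.
Security screening starts at 6:45 PM − 324 min = 1:21 PM.
From 1:21 PM to 4:21 PM is 180 minutes.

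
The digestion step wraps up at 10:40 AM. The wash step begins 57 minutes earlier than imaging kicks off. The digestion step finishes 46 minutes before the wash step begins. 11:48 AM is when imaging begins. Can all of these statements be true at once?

The wash step starts at 11:48 AM − 57 min = 10:51 AM.
The digestion step ends at 10:51 AM − 46 min = 10:05 AM.
But the digestion step is also said to end at 10:40 AM — a 35-minute conflict.

No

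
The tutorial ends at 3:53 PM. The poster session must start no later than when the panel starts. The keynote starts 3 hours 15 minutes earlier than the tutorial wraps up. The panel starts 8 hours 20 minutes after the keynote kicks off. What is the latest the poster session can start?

The keynote starts at 3:53 PM − 195 min = 12:38 PM.
The panel starts at 12:38 PM + 500 min = 8:58 PM.
The poster session is bounded by the panel, so the latest it can start is 8:58 PM.

8:58 PM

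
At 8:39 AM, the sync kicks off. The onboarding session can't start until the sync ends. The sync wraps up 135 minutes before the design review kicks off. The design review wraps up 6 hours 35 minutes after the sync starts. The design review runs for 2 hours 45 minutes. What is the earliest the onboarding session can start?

The design review ends at 8:39 AM + 395 min = 3:14 PM.
The design review starts at 3:14 PM − 165 min = 12:29 PM.
The sync ends at 12:29 PM − 135 min = 10:14 AM.
The onboarding session is bounded by the sync, so the earliest it can start is 10:14 AM.

10:14 AM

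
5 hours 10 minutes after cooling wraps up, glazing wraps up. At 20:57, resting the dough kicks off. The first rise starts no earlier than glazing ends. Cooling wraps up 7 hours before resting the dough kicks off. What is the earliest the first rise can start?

19:07

Cooling ends at 20:57 − 420 min = 13:57.
Glazing ends at 13:57 + 310 min = 19:07.
The first rise is bounded by glazing, so the earliest it can start is 19:07.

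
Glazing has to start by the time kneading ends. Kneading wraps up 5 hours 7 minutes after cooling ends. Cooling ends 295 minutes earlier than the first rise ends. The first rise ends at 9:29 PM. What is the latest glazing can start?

Cooling ends at 9:29 PM − 295 min = 4:34 PM.
Kneading ends at 4:34 PM + 307 min = 9:41 PM.
Glazing is bounded by kneading, so the latest it can start is 9:41 PM.

9:41 PM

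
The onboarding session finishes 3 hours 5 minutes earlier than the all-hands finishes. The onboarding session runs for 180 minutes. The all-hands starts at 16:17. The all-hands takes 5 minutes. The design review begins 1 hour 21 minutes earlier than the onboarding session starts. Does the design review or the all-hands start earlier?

The all-hands ends at 16:17 + 5 min = 16:22.
The onboarding session ends at 16:22 − 185 min = 13:17.
The onboarding session starts at 13:17 − 180 min = 10:17.
The design review starts at 10:17 − 81 min = 08:56.
The design review starts at 08:56 and the all-hands starts at 16:17, so the design review is first.

the design review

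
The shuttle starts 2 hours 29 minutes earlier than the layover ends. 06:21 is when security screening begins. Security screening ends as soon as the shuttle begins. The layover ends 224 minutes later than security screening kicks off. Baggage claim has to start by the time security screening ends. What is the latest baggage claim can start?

The layover ends at 06:21 + 224 min = 10:05.
The shuttle starts at 10:05 − 149 min = 07:36.
So security screening ends at 07:36.
Baggage claim is bounded by security screening, so the latest it can start is 07:36.

07:36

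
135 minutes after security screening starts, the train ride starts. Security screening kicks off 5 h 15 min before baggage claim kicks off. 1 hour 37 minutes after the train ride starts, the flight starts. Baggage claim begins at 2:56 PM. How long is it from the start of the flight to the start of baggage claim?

83 minutes

Security screening starts at 2:56 PM − 315 min = 9:41 AM.
The train ride starts at 9:41 AM + 135 min = 11:56 AM.
The flight starts at 11:56 AM + 97 min = 1:33 PM.
From 1:33 PM to 2:56 PM is 83 minutes.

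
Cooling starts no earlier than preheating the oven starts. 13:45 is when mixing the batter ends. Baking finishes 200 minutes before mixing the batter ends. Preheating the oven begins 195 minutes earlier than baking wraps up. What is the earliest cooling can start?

Baking ends at 13:45 − 200 min = 10:25.
Preheating the oven starts at 10:25 − 195 min = 07:10.
Cooling is bounded by preheating the oven, so the earliest it can start is 07:10.

07:10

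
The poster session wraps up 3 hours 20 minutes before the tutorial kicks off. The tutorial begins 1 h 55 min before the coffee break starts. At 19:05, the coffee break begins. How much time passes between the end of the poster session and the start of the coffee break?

5 hours 15 minutes

The tutorial starts at 19:05 − 115 min = 17:10.
The poster session ends at 17:10 − 200 min = 13:50.
From 13:50 to 19:05 is 5 hours 15 minutes.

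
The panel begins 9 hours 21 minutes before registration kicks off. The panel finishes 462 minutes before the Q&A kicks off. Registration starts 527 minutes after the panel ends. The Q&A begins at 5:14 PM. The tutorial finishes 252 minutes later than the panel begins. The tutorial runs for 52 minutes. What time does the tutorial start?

The panel ends at 5:14 PM − 462 min = 9:32 AM.
Registration starts at 9:32 AM + 527 min = 6:19 PM.
The panel starts at 6:19 PM − 561 min = 8:58 AM.
The tutorial ends at 8:58 AM + 252 min = 1:10 PM.
The tutorial starts at 1:10 PM − 52 min = 12:18 PM.

12:18 PM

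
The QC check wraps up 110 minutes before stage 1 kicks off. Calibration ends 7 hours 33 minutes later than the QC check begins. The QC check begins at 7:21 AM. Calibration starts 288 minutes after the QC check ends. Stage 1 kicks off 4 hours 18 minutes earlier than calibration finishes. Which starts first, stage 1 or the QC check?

the QC check

Calibration ends at 7:21 AM + 453 min = 2:54 PM.
Stage 1 starts at 2:54 PM − 258 min = 10:36 AM.
Stage 1 starts at 10:36 AM and the QC check starts at 7:21 AM, so the QC check is first.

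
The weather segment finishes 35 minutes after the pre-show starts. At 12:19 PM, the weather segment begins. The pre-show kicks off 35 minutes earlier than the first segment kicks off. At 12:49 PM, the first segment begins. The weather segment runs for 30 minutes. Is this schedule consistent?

Yes

The pre-show starts at 12:49 PM − 35 min = 12:14 PM.
The weather segment ends at 12:14 PM + 35 min = 12:49 PM.
The weather segment starts at 12:49 PM − 30 min = 12:19 PM.
That matches the stated 12:19 PM, so the schedule is consistent.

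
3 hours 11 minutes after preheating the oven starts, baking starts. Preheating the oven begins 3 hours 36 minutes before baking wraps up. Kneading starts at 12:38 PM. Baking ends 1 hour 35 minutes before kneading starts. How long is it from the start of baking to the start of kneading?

Baking ends at 12:38 PM − 95 min = 11:03 AM.
Preheating the oven starts at 11:03 AM − 216 min = 7:27 AM.
Baking starts at 7:27 AM + 191 min = 10:38 AM.
From 10:38 AM to 12:38 PM is 120 minutes.

120 minutes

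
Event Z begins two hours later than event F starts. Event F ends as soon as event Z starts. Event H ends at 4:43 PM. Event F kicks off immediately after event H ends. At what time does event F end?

6:43 PM

Event F starts at 4:43 PM.
Event Z starts at 4:43 PM + 120 min = 6:43 PM.
So event F ends at 6:43 PM.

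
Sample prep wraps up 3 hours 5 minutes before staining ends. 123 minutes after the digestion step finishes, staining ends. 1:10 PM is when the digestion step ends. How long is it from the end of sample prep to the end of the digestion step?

Staining ends at 1:10 PM + 123 min = 3:13 PM.
Sample prep ends at 3:13 PM − 185 min = 12:08 PM.
From 12:08 PM to 1:10 PM is 62 minutes.

62 minutes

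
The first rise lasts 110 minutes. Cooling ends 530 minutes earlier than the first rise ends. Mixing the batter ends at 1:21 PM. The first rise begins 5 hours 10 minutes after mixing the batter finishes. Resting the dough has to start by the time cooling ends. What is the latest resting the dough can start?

The first rise starts at 1:21 PM + 310 min = 6:31 PM.
The first rise ends at 6:31 PM + 110 min = 8:21 PM.
Cooling ends at 8:21 PM − 530 min = 11:31 AM.
Resting the dough is bounded by cooling, so the latest it can start is 11:31 AM.

11:31 AM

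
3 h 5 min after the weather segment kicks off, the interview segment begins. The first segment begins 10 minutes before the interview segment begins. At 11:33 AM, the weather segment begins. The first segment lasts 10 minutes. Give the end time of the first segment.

2:38 PM

The interview segment starts at 11:33 AM + 185 min = 2:38 PM.
The first segment starts at 2:38 PM − 10 min = 2:28 PM.
The first segment ends at 2:28 PM + 10 min = 2:38 PM.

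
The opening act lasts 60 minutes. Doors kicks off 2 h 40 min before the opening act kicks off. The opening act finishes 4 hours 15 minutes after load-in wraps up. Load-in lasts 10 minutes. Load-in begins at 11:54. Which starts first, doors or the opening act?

doors

Load-in ends at 11:54 + 10 min = 12:04.
The opening act ends at 12:04 + 255 min = 16:19.
The opening act starts at 16:19 − 60 min = 15:19.
Doors starts at 15:19 − 160 min = 12:39.
Doors starts at 12:39 and the opening act starts at 15:19, so doors is first.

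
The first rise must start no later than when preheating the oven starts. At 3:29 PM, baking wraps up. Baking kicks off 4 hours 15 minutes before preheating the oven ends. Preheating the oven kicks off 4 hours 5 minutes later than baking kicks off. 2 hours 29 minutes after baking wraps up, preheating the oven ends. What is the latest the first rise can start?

5:48 PM

Preheating the oven ends at 3:29 PM + 149 min = 5:58 PM.
Baking starts at 5:58 PM − 255 min = 1:43 PM.
Preheating the oven starts at 1:43 PM + 245 min = 5:48 PM.
The first rise is bounded by preheating the oven, so the latest it can start is 5:48 PM.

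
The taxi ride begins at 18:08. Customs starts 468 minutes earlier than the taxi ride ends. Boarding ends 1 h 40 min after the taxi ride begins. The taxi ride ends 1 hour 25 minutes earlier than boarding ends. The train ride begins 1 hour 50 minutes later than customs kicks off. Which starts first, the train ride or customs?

customs

Boarding ends at 18:08 + 100 min = 19:48.
The taxi ride ends at 19:48 − 85 min = 18:23.
Customs starts at 18:23 − 468 min = 10:35.
The train ride starts at 10:35 + 110 min = 12:25.
The train ride starts at 12:25 and customs starts at 10:35, so customs is first.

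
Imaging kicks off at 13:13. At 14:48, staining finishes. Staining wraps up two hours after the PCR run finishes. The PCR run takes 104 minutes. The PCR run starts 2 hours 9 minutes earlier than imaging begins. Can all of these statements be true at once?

The PCR run starts at 13:13 − 129 min = 11:04.
The PCR run ends at 11:04 + 104 min = 12:48.
Staining ends at 12:48 + 120 min = 14:48.
That matches the stated 14:48, so the schedule is consistent.

Yes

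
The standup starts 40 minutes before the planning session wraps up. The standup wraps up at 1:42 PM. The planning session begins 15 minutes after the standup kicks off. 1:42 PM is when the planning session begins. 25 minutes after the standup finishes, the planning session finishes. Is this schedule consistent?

The planning session ends at 1:42 PM + 25 min = 2:07 PM.
The standup starts at 2:07 PM − 40 min = 1:27 PM.
The planning session starts at 1:27 PM + 15 min = 1:42 PM.
That matches the stated 1:42 PM, so the schedule is consistent.

Yes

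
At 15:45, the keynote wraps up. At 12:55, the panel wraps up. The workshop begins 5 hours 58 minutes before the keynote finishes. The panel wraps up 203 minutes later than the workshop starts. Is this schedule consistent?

The workshop starts at 15:45 − 358 min = 09:47.
The panel ends at 09:47 + 203 min = 13:10.
But the panel is also said to end at 12:55 — a 15-minute conflict.

No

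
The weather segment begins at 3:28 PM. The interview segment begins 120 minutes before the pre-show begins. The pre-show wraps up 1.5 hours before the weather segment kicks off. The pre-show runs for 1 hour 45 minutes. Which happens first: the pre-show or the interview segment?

The pre-show ends at 3:28 PM − 90 min = 1:58 PM.
The pre-show starts at 1:58 PM − 105 min = 12:13 PM.
The interview segment starts at 12:13 PM − 120 min = 10:13 AM.
The pre-show starts at 12:13 PM and the interview segment starts at 10:13 AM, so the interview segment is first.

the interview segment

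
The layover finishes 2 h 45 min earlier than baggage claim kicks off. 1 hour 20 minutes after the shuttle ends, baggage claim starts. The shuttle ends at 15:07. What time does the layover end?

Baggage claim starts at 15:07 + 80 min = 16:27.
The layover ends at 16:27 − 165 min = 13:42.

13:42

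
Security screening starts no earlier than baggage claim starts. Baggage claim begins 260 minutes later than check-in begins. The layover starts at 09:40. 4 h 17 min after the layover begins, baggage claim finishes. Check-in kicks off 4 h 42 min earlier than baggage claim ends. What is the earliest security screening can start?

Baggage claim ends at 09:40 + 257 min = 13:57.
Check-in starts at 13:57 − 282 min = 09:15.
Baggage claim starts at 09:15 + 260 min = 13:35.
Security screening is bounded by baggage claim, so the earliest it can start is 13:35.

13:35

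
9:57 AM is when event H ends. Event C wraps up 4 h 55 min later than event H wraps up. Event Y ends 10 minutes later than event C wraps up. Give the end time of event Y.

Event C ends at 9:57 AM + 295 min = 2:52 PM.
Event Y ends at 2:52 PM + 10 min = 3:02 PM.

3:02 PM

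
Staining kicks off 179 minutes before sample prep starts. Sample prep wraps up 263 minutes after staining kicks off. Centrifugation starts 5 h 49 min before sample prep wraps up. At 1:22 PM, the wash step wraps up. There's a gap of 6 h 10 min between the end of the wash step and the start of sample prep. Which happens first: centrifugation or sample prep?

centrifugation

Sample prep starts at 1:22 PM + 370 min = 7:32 PM.
Staining starts at 7:32 PM − 179 min = 4:33 PM.
Sample prep ends at 4:33 PM + 263 min = 8:56 PM.
Centrifugation starts at 8:56 PM − 349 min = 3:07 PM.
Centrifugation starts at 3:07 PM and sample prep starts at 7:32 PM, so centrifugation is first.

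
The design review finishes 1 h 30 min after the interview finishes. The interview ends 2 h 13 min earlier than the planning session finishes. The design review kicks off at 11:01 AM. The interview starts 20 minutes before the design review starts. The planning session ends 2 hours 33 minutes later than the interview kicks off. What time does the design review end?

The interview starts at 11:01 AM − 20 min = 10:41 AM.
The planning session ends at 10:41 AM + 153 min = 1:14 PM.
The interview ends at 1:14 PM − 133 min = 11:01 AM.
The design review ends at 11:01 AM + 90 min = 12:31 PM.

12:31 PM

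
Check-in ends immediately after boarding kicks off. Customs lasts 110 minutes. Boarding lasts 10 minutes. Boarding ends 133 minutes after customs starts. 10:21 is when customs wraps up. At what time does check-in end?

Customs starts at 10:21 − 110 min = 08:31.
Boarding ends at 08:31 + 133 min = 10:44.
Boarding starts at 10:44 − 10 min = 10:34.
So check-in ends at 10:34.

10:34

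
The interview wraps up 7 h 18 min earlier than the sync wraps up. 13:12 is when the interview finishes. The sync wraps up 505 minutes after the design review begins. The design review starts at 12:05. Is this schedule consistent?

Yes

The sync ends at 12:05 + 505 min = 20:30.
The interview ends at 20:30 − 438 min = 13:12.
That matches the stated 13:12, so the schedule is consistent.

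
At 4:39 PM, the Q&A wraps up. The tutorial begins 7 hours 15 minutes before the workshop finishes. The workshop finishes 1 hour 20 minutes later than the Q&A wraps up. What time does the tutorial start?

10:44 AM

The workshop ends at 4:39 PM + 80 min = 5:59 PM.
The tutorial starts at 5:59 PM − 435 min = 10:44 AM.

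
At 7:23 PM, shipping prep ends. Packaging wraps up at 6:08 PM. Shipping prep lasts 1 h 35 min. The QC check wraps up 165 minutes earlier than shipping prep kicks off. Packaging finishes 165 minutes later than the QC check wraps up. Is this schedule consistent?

Shipping prep starts at 7:23 PM − 95 min = 5:48 PM.
The QC check ends at 5:48 PM − 165 min = 3:03 PM.
Packaging ends at 3:03 PM + 165 min = 5:48 PM.
But packaging is also said to end at 6:08 PM — a 20-minute conflict.

No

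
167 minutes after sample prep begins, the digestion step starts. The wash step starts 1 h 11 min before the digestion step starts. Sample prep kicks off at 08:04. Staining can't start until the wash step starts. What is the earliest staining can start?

09:40

The digestion step starts at 08:04 + 167 min = 10:51.
The wash step starts at 10:51 − 71 min = 09:40.
Staining is bounded by the wash step, so the earliest it can start is 09:40.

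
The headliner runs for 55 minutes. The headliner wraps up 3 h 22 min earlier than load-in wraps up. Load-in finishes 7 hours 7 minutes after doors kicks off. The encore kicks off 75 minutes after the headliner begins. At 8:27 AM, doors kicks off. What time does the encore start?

Load-in ends at 8:27 AM + 427 min = 3:34 PM.
The headliner ends at 3:34 PM − 202 min = 12:12 PM.
The headliner starts at 12:12 PM − 55 min = 11:17 AM.
The encore starts at 11:17 AM + 75 min = 12:32 PM.

12:32 PM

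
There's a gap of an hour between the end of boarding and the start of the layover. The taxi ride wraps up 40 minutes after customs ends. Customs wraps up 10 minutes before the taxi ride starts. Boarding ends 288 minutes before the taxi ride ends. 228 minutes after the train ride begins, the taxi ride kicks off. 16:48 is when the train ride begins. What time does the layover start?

17:18

The taxi ride starts at 16:48 + 228 min = 20:36.
Customs ends at 20:36 − 10 min = 20:26.
The taxi ride ends at 20:26 + 40 min = 21:06.
Boarding ends at 21:06 − 288 min = 16:18.
The layover starts at 16:18 + 60 min = 17:18.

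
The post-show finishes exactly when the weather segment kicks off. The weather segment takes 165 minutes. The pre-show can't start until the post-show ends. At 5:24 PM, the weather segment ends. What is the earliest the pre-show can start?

2:39 PM

The weather segment starts at 5:24 PM − 165 min = 2:39 PM.
So the post-show ends at 2:39 PM.
The pre-show is bounded by the post-show, so the earliest it can start is 2:39 PM.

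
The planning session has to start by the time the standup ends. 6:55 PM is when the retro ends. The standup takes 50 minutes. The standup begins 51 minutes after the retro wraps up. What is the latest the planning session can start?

The standup starts at 6:55 PM + 51 min = 7:46 PM.
The standup ends at 7:46 PM + 50 min = 8:36 PM.
The planning session is bounded by the standup, so the latest it can start is 8:36 PM.

8:36 PM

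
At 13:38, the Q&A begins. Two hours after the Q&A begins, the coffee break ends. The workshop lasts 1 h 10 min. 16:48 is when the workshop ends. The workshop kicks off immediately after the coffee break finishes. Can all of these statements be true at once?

Yes

The coffee break ends at 13:38 + 120 min = 15:38.
So the workshop starts at 15:38.
The workshop ends at 15:38 + 70 min = 16:48.
That matches the stated 16:48, so the schedule is consistent.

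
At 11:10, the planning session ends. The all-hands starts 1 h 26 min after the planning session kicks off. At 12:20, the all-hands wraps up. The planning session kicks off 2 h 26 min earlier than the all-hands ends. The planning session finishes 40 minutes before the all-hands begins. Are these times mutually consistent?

The planning session starts at 12:20 − 146 min = 09:54.
The all-hands starts at 09:54 + 86 min = 11:20.
The planning session ends at 11:20 − 40 min = 10:40.
But the planning session is also said to end at 11:10 — a 30-minute conflict.

No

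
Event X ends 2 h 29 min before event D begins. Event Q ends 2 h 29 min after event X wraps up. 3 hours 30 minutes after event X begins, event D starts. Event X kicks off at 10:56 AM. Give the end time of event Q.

Event D starts at 10:56 AM + 210 min = 2:26 PM.
Event X ends at 2:26 PM − 149 min = 11:57 AM.
Event Q ends at 11:57 AM + 149 min = 2:26 PM.

2:26 PM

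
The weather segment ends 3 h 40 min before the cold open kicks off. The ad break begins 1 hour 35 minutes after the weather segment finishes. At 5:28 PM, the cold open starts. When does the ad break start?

3:23 PM

The weather segment ends at 5:28 PM − 220 min = 1:48 PM.
The ad break starts at 1:48 PM + 95 min = 3:23 PM.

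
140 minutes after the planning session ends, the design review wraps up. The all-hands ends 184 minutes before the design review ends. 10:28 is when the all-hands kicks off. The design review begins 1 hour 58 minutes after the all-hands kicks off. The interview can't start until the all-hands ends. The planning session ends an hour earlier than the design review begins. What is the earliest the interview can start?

The design review starts at 10:28 + 118 min = 12:26.
The planning session ends at 12:26 − 60 min = 11:26.
The design review ends at 11:26 + 140 min = 13:46.
The all-hands ends at 13:46 − 184 min = 10:42.
The interview is bounded by the all-hands, so the earliest it can start is 10:42.

10:42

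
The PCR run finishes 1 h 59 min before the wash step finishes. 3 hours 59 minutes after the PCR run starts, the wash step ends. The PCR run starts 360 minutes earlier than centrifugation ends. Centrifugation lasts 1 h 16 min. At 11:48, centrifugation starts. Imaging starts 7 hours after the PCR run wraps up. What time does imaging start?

Centrifugation ends at 11:48 + 76 min = 13:04.
The PCR run starts at 13:04 − 360 min = 07:04.
The wash step ends at 07:04 + 239 min = 11:03.
The PCR run ends at 11:03 − 119 min = 09:04.
Imaging starts at 09:04 + 420 min = 16:04.

16:04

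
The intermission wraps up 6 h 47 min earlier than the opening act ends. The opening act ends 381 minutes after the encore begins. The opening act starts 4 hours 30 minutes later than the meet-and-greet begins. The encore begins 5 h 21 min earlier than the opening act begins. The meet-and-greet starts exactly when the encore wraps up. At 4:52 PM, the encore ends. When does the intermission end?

The meet-and-greet starts at 4:52 PM.
The opening act starts at 4:52 PM + 270 min = 9:22 PM.
The encore starts at 9:22 PM − 321 min = 4:01 PM.
The opening act ends at 4:01 PM + 381 min = 10:22 PM.
The intermission ends at 10:22 PM − 407 min = 3:35 PM.

3:35 PM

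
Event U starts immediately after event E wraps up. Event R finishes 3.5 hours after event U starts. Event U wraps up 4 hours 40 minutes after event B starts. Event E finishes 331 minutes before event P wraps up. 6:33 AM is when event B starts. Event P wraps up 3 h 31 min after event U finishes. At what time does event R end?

Event U ends at 6:33 AM + 280 min = 11:13 AM.
Event P ends at 11:13 AM + 211 min = 2:44 PM.
Event E ends at 2:44 PM − 331 min = 9:13 AM.
So event U starts at 9:13 AM.
Event R ends at 9:13 AM + 210 min = 12:43 PM.

12:43 PM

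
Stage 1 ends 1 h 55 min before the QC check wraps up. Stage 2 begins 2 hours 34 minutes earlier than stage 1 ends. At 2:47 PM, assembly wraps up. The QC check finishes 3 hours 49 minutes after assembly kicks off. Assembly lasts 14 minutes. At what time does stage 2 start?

1:53 PM

Assembly starts at 2:47 PM − 14 min = 2:33 PM.
The QC check ends at 2:33 PM + 229 min = 6:22 PM.
Stage 1 ends at 6:22 PM − 115 min = 4:27 PM.
Stage 2 starts at 4:27 PM − 154 min = 1:53 PM.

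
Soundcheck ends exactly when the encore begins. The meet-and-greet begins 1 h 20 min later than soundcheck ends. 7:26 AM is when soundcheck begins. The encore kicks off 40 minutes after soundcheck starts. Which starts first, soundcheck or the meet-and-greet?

The encore starts at 7:26 AM + 40 min = 8:06 AM.
So soundcheck ends at 8:06 AM.
The meet-and-greet starts at 8:06 AM + 80 min = 9:26 AM.
Soundcheck starts at 7:26 AM and the meet-and-greet starts at 9:26 AM, so soundcheck is first.

soundcheck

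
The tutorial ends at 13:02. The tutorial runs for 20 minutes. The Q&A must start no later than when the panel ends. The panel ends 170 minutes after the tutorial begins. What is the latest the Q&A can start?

15:32

The tutorial starts at 13:02 − 20 min = 12:42.
The panel ends at 12:42 + 170 min = 15:32.
The Q&A is bounded by the panel, so the latest it can start is 15:32.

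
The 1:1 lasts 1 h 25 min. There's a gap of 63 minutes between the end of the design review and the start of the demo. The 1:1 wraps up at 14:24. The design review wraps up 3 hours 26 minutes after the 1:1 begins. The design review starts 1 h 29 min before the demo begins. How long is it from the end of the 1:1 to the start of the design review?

The 1:1 starts at 14:24 − 85 min = 12:59.
The design review ends at 12:59 + 206 min = 16:25.
The demo starts at 16:25 + 63 min = 17:28.
The design review starts at 17:28 − 89 min = 15:59.
From 14:24 to 15:59 is 95 minutes.

95 minutes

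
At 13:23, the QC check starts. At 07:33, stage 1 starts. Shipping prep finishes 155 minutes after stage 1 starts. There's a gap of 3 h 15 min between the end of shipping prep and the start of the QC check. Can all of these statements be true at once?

Shipping prep ends at 07:33 + 155 min = 10:08.
The QC check starts at 10:08 + 195 min = 13:23.
That matches the stated 13:23, so the schedule is consistent.

Yes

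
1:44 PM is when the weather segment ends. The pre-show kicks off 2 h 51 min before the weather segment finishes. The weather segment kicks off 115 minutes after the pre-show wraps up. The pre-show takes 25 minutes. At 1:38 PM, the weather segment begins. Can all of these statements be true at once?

No

The pre-show starts at 1:44 PM − 171 min = 10:53 AM.
The pre-show ends at 10:53 AM + 25 min = 11:18 AM.
The weather segment starts at 11:18 AM + 115 min = 1:13 PM.
But the weather segment is also said to start at 1:38 PM — a 25-minute conflict.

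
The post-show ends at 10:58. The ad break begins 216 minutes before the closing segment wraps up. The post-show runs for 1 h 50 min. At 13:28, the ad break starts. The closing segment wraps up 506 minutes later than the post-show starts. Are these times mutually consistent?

The post-show starts at 10:58 − 110 min = 09:08.
The closing segment ends at 09:08 + 506 min = 17:34.
The ad break starts at 17:34 − 216 min = 13:58.
But the ad break is also said to start at 13:28 — a 30-minute conflict.

No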